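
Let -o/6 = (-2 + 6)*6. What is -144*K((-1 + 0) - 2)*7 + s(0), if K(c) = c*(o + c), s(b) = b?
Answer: -444528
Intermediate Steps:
o = -144 (o = -6*(-2 + 6)*6 = -24*6 = -6*24 = -144)
K(c) = c*(-144 + c)
-144*K((-1 + 0) - 2)*7 + s(0) = -144*((-1 + 0) - 2)*(-144 + ((-1 + 0) - 2))*7 + 0 = -144*(-1 - 2)*(-144 + (-1 - 2))*7 + 0 = -144*(-3*(-144 - 3))*7 + 0 = -144*(-3*(-147))*7 + 0 = -63504*7 + 0 = -144*3087 + 0 = -444528 + 0 = -444528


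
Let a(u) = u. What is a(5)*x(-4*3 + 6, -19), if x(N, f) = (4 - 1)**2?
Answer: 45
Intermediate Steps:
x(N, f) = 9 (x(N, f) = 3**2 = 9)
a(5)*x(-4*3 + 6, -19) = 5*9 = 45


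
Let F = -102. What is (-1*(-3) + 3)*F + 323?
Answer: -289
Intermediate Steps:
(-1*(-3) + 3)*F + 323 = (-1*(-3) + 3)*(-102) + 323 = (3 + 3)*(-102) + 323 = 6*(-102) + 323 = -612 + 323 = -289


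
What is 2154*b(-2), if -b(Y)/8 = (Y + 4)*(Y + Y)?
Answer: 137856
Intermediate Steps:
b(Y) = -16*Y*(4 + Y) (b(Y) = -8*(Y + 4)*(Y + Y) = -8*(4 + Y)*2*Y = -16*Y*(4 + Y))
2154*b(-2) = 2154*(-16*(-2)*(4 - 2)) = 2154*(-16*(-2)*2) = 2154*64 = 137856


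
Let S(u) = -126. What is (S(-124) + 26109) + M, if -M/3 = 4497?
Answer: 12492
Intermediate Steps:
M = -13491 (M = -3*4497 = -13491)
(S(-124) + 26109) + M = (-126 + 26109) - 13491 = 25983 - 13491 = 12492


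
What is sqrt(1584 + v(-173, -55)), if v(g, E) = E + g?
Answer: 2*sqrt(339) ≈ 36.824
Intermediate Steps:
sqrt(1584 + v(-173, -55)) = sqrt(1584 + (-55 - 173)) = sqrt(1584 - 228) = sqrt(1356) = 2*sqrt(339)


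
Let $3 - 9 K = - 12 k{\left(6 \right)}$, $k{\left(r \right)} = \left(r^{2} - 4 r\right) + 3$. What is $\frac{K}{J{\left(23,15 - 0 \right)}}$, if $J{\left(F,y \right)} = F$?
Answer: $\frac{61}{69} \approx 0.88406$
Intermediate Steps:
$k{\left(r \right)} = 3 + r^{2} - 4 r$
$K = \frac{61}{3}$ ($K = \frac{1}{3} - \frac{\left(-12\right) \left(3 + 6^{2} - 24\right)}{9} = \frac{1}{3} - \frac{\left(-12\right) \left(3 + 36 - 24\right)}{9} = \frac{1}{3} - \frac{\left(-12\right) 15}{9} = \frac{1}{3} - -20 = \frac{1}{3} + 20 = \frac{61}{3} \approx 20.333$)
$\frac{K}{J{\left(23,15 - 0 \right)}} = \frac{61}{3 \cdot 23} = \frac{61}{3} \cdot \frac{1}{23} = \frac{61}{69}$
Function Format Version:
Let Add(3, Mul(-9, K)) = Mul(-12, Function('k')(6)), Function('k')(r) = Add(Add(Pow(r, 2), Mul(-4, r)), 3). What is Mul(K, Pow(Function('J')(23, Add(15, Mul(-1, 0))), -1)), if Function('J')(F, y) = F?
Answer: Rational(61, 69) ≈ 0.88406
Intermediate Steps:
Function('k')(r) = Add(3, Pow(r, 2), Mul(-4, r))
K = Rational(61, 3) (K = Add(Rational(1, 3), Mul(Rational(-1, 9), Mul(-12, Add(3, Pow(6, 2), Mul(-4, 6))))) = Add(Rational(1, 3), Mul(Rational(-1, 9), Mul(-12, Add(3, 36, -24)))) = Add(Rational(1, 3), Mul(Rational(-1, 9), Mul(-12, 15))) = Add(Rational(1, 3), Mul(Rational(-1, 9), -180)) = Add(Rational(1, 3), 20) = Rational(61, 3) ≈ 20.333)
Mul(K, Pow(Function('J')(23, Add(15, Mul(-1, 0))), -1)) = Mul(Rational(61, 3), Pow(23, -1)) = Mul(Rational(61, 3), Rational(1, 23)) = Rational(61, 69)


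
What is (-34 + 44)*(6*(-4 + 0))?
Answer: -240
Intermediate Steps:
(-34 + 44)*(6*(-4 + 0)) = 10*(6*(-4)) = 10*(-24) = -240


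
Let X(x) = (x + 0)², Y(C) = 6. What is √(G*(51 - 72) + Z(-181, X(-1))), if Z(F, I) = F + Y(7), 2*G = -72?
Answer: √581 ≈ 24.104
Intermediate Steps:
G = -36 (G = (½)*(-72) = -36)
X(x) = x²
Z(F, I) = 6 + F (Z(F, I) = F + 6 = 6 + F)
√(G*(51 - 72) + Z(-181, X(-1))) = √(-36*(51 - 72) + (6 - 181)) = √(-36*(-21) - 175) = √(756 - 175) = √581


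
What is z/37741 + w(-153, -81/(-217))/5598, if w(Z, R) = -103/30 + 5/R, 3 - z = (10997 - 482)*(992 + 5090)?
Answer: -289983394532131/171132035580 ≈ -1694.5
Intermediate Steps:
z = -63952227 (z = 3 - (10997 - 482)*(992 + 5090) = 3 - 10515*6082 = 3 - 1*63952230 = 3 - 63952230 = -63952227)
w(Z, R) = -103/30 + 5/R (w(Z, R) = -103*1/30 + 5/R = -103/30 + 5/R)
z/37741 + w(-153, -81/(-217))/5598 = -63952227/37741 + (-103/30 + 5/((-81/(-217))))/5598 = -63952227*1/37741 + (-103/30 + 5/((-81*(-1/217))))*(1/5598) = -63952227/37741 + (-103/30 + 5/(81/217))*(1/5598) = -63952227/37741 + (-103/30 + 5*(217/81))*(1/5598) = -63952227/37741 + (-103/30 + 1085/81)*(1/5598) = -63952227/37741 + (8069/810)*(1/5598) = -63952227/37741 + 8069/4534380 = -289983394532131/171132035580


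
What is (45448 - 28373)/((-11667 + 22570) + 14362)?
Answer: 3415/5053 ≈ 0.67584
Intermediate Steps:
(45448 - 28373)/((-11667 + 22570) + 14362) = 17075/(10903 + 14362) = 17075/25265 = 17075*(1/25265) = 3415/5053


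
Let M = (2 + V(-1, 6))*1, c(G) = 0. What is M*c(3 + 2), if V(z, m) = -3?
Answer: 0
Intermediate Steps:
M = -1 (M = (2 - 3)*1 = -1*1 = -1)
M*c(3 + 2) = -1*0 = 0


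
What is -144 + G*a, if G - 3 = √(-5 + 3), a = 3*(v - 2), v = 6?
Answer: -108 + 12*I*√2 ≈ -108.0 + 16.971*I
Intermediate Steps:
a = 12 (a = 3*(6 - 2) = 3*4 = 12)
G = 3 + I*√2 (G = 3 + √(-5 + 3) = 3 + √(-2) = 3 + I*√2 ≈ 3.0 + 1.4142*I)
-144 + G*a = -144 + (3 + I*√2)*12 = -144 + (36 + 12*I*√2) = -108 + 12*I*√2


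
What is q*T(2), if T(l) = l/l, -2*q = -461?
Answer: 461/2 ≈ 230.50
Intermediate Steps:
q = 461/2 (q = -1/2*(-461) = 461/2 ≈ 230.50)
T(l) = 1
q*T(2) = (461/2)*1 = 461/2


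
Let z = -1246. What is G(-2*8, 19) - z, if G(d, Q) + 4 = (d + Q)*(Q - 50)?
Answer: 1149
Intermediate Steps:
G(d, Q) = -4 + (-50 + Q)*(Q + d) (G(d, Q) = -4 + (d + Q)*(Q - 50) = -4 + (Q + d)*(-50 + Q) = -4 + (-50 + Q)*(Q + d))
G(-2*8, 19) - z = (-4 + 19² - 50*19 - (-100)*8 + 19*(-2*8)) - 1*(-1246) = (-4 + 361 - 950 - 50*(-16) + 19*(-16)) + 1246 = (-4 + 361 - 950 + 800 - 304) + 1246 = -97 + 1246 = 1149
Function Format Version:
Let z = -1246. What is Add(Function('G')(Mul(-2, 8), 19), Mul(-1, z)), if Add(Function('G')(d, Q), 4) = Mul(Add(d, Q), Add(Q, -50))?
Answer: 1149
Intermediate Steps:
Function('G')(d, Q) = Add(-4, Mul(Add(-50, Q), Add(Q, d))) (Function('G')(d, Q) = Add(-4, Mul(Add(d, Q), Add(Q, -50))) = Add(-4, Mul(Add(Q, d), Add(-50, Q))) = Add(-4, Mul(Add(-50, Q), Add(Q, d))))
Add(Function('G')(Mul(-2, 8), 19), Mul(-1, z)) = Add(Add(-4, Pow(19, 2), Mul(-50, 19), Mul(-50, Mul(-2, 8)), Mul(19, Mul(-2, 8))), Mul(-1, -1246)) = Add(Add(-4, 361, -950, Mul(-50, -16), Mul(19, -16)), 1246) = Add(Add(-4, 361, -950, 800, -304), 1246) = Add(-97, 1246) = 1149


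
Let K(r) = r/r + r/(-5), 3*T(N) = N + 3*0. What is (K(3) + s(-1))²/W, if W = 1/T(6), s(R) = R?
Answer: 18/25 ≈ 0.72000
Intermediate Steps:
T(N) = N/3 (T(N) = (N + 3*0)/3 = (N + 0)/3 = N/3)
K(r) = 1 - r/5 (K(r) = 1 + r*(-⅕) = 1 - r/5)
W = ½ (W = 1/((⅓)*6) = 1/2 = ½ ≈ 0.50000)
(K(3) + s(-1))²/W = ((1 - ⅕*3) - 1)²/(½) = ((1 - ⅗) - 1)²*2 = (⅖ - 1)²*2 = (-⅗)²*2 = (9/25)*2 = 18/25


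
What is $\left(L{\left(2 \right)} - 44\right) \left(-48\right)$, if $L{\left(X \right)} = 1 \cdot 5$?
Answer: $1872$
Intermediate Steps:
$L{\left(X \right)} = 5$
$\left(L{\left(2 \right)} - 44\right) \left(-48\right) = \left(5 - 44\right) \left(-48\right) = \left(-39\right) \left(-48\right) = 1872$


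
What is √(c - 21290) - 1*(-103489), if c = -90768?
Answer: 103489 + I*√112058 ≈ 1.0349e+5 + 334.75*I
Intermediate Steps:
√(c - 21290) - 1*(-103489) = √(-90768 - 21290) - 1*(-103489) = √(-112058) + 103489 = I*√112058 + 103489 = 103489 + I*√112058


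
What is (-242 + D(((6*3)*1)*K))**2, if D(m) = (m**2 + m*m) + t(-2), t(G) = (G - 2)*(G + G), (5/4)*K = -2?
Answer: 1283215684/625 ≈ 2.0531e+6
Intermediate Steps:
K = -8/5 (K = (4/5)*(-2) = -8/5 ≈ -1.6000)
t(G) = 2*G*(-2 + G) (t(G) = (-2 + G)*(2*G) = 2*G*(-2 + G))
D(m) = 16 + 2*m**2 (D(m) = (m**2 + m*m) + 2*(-2)*(-2 - 2) = (m**2 + m**2) + 2*(-2)*(-4) = 2*m**2 + 16 = 16 + 2*m**2)
(-242 + D(((6*3)*1)*K))**2 = (-242 + (16 + 2*(((6*3)*1)*(-8/5))**2))**2 = (-242 + (16 + 2*((18*1)*(-8/5))**2))**2 = (-242 + (16 + 2*(18*(-8/5))**2))**2 = (-242 + (16 + 2*(-144/5)**2))**2 = (-242 + (16 + 2*(20736/25)))**2 = (-242 + (16 + 41472/25))**2 = (-242 + 41872/25)**2 = (35822/25)**2 = 1283215684/625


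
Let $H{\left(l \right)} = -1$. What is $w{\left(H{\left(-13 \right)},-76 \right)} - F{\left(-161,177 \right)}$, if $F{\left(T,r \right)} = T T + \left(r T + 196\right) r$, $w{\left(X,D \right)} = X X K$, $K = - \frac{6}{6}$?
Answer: $4983355$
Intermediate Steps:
$K = -1$ ($K = \left(-6\right) \frac{1}{6} = -1$)
$w{\left(X,D \right)} = - X^{2}$ ($w{\left(X,D \right)} = X X \left(-1\right) = X^{2} \left(-1\right) = - X^{2}$)
$F{\left(T,r \right)} = T^{2} + r \left(196 + T r\right)$ ($F{\left(T,r \right)} = T^{2} + \left(T r + 196\right) r = T^{2} + \left(196 + T r\right) r = T^{2} + r \left(196 + T r\right)$)
$w{\left(H{\left(-13 \right)},-76 \right)} - F{\left(-161,177 \right)} = - \left(-1\right)^{2} - \left(\left(-161\right)^{2} + 196 \cdot 177 - 161 \cdot 177^{2}\right) = \left(-1\right) 1 - \left(25921 + 34692 - 5043969\right) = -1 - \left(25921 + 34692 - 5043969\right) = -1 - -4983356 = -1 + 4983356 = 4983355$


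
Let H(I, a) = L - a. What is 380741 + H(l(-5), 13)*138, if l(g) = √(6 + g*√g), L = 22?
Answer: 381983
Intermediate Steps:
l(g) = √(6 + g^(3/2))
H(I, a) = 22 - a
380741 + H(l(-5), 13)*138 = 380741 + (22 - 1*13)*138 = 380741 + (22 - 13)*138 = 380741 + 9*138 = 380741 + 1242 = 381983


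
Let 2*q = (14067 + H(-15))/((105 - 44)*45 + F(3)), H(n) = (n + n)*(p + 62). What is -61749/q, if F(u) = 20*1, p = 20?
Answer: -113823990/3869 ≈ -29420.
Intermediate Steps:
H(n) = 164*n (H(n) = (n + n)*(20 + 62) = (2*n)*82 = 164*n)
F(u) = 20
q = 11607/5530 (q = ((14067 + 164*(-15))/((105 - 44)*45 + 20))/2 = ((14067 - 2460)/(61*45 + 20))/2 = (11607/(2745 + 20))/2 = (11607/2765)/2 = (11607*(1/2765))/2 = (½)*(11607/2765) = 11607/5530 ≈ 2.0989)
-61749/q = -61749/11607/5530 = -61749*5530/11607 = -113823990/3869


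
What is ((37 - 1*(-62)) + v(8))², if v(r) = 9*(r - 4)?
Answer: 18225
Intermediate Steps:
v(r) = -36 + 9*r (v(r) = 9*(-4 + r) = -36 + 9*r)
((37 - 1*(-62)) + v(8))² = ((37 - 1*(-62)) + (-36 + 9*8))² = ((37 + 62) + (-36 + 72))² = (99 + 36)² = 135² = 18225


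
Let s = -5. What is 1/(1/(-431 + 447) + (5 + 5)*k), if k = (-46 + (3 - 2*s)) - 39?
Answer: -16/11519 ≈ -0.0013890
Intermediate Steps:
k = -72 (k = (-46 + (3 - 2*(-5))) - 39 = (-46 + (3 + 10)) - 39 = (-46 + 13) - 39 = -33 - 39 = -72)
1/(1/(-431 + 447) + (5 + 5)*k) = 1/(1/(-431 + 447) + (5 + 5)*(-72)) = 1/(1/16 + 10*(-72)) = 1/(1/16 - 720) = 1/(-11519/16) = -16/11519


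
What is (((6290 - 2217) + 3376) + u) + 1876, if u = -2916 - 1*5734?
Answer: 675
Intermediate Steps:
u = -8650 (u = -2916 - 5734 = -8650)
(((6290 - 2217) + 3376) + u) + 1876 = (((6290 - 2217) + 3376) - 8650) + 1876 = ((4073 + 3376) - 8650) + 1876 = (7449 - 8650) + 1876 = -1201 + 1876 = 675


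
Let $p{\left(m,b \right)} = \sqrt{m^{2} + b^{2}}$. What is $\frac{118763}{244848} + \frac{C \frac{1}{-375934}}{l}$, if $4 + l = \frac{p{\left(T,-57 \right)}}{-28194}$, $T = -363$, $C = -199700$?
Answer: $\frac{11454546449069412751}{32518793847793611696} + \frac{469195150 \sqrt{15002}}{132812168560877} \approx 0.35268$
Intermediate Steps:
$p{\left(m,b \right)} = \sqrt{b^{2} + m^{2}}$
$l = -4 - \frac{\sqrt{15002}}{9398}$ ($l = -4 + \frac{\sqrt{\left(-57\right)^{2} + \left(-363\right)^{2}}}{-28194} = -4 + \sqrt{3249 + 131769} \left(- \frac{1}{28194}\right) = -4 + \sqrt{135018} \left(- \frac{1}{28194}\right) = -4 + 3 \sqrt{15002} \left(- \frac{1}{28194}\right) = -4 - \frac{\sqrt{15002}}{9398} \approx -4.013$)
$\frac{118763}{244848} + \frac{C \frac{1}{-375934}}{l} = \frac{118763}{244848} + \frac{\left(-199700\right) \frac{1}{-375934}}{-4 - \frac{\sqrt{15002}}{9398}} = 118763 \cdot \frac{1}{244848} + \frac{\left(-199700\right) \left(- \frac{1}{375934}\right)}{-4 - \frac{\sqrt{15002}}{9398}} = \frac{118763}{244848} + \frac{99850}{187967 \left(-4 - \frac{\sqrt{15002}}{9398}\right)}$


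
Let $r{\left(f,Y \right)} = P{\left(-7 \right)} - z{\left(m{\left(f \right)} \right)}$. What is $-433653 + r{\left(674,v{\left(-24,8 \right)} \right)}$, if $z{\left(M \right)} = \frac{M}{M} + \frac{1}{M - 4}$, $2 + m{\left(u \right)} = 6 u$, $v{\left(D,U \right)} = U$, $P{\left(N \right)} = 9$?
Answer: $- \frac{1751058511}{4038} \approx -4.3365 \cdot 10^{5}$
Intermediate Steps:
$m{\left(u \right)} = -2 + 6 u$
$z{\left(M \right)} = 1 + \frac{1}{-4 + M}$
$r{\left(f,Y \right)} = 9 - \frac{-5 + 6 f}{-6 + 6 f}$ ($r{\left(f,Y \right)} = 9 - \frac{-3 + \left(-2 + 6 f\right)}{-4 + \left(-2 + 6 f\right)} = 9 - \frac{-5 + 6 f}{-6 + 6 f}$)
$-433653 + r{\left(674,v{\left(-24,8 \right)} \right)} = -433653 + \frac{-49 + 48 \cdot 674}{6 \left(-1 + 674\right)} = -433653 + \frac{-49 + 32352}{6 \cdot 673} = -433653 + \frac{1}{6} \cdot \frac{1}{673} \cdot 32303 = -433653 + \frac{32303}{4038} = - \frac{1751058511}{4038}$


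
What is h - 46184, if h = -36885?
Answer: -83069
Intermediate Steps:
h - 46184 = -36885 - 46184 = -83069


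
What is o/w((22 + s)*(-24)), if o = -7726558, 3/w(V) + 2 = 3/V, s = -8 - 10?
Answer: 251113135/48 ≈ 5.2315e+6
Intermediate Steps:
s = -18
w(V) = 3/(-2 + 3/V)
o/w((22 + s)*(-24)) = -7726558*(-3 + 2*((22 - 18)*(-24)))/(72*(22 - 18)) = -7726558/((-3*4*(-24)/(-3 + 2*(4*(-24))))) = -7726558/((-3*(-96)/(-3 + 2*(-96)))) = -7726558/((-3*(-96)/(-3 - 192))) = -7726558/((-3*(-96)/(-195))) = -7726558/((-3*(-96)*(-1/195))) = -7726558/(-96/65) = -7726558*(-65/96) = 251113135/48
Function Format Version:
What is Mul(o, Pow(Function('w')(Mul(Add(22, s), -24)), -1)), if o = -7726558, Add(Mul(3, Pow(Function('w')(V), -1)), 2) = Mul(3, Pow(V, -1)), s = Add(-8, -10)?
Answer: Rational(251113135, 48) ≈ 5.2315e+6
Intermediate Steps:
s = -18
Function('w')(V) = Mul(3, Pow(Add(-2, Mul(3, Pow(V, -1))), -1))
Mul(o, Pow(Function('w')(Mul(Add(22, s), -24)), -1)) = Mul(-7726558, Pow(Mul(-3, Mul(Add(22, -18), -24), Pow(Add(-3, Mul(2, Mul(Add(22, -18), -24))), -1)), -1)) = Mul(-7726558, Pow(Mul(-3, Mul(4, -24), Pow(Add(-3, Mul(2, Mul(4, -24))), -1)), -1)) = Mul(-7726558, Pow(Mul(-3, -96, Pow(Add(-3, Mul(2, -96)), -1)), -1)) = Mul(-7726558, Pow(Mul(-3, -96, Pow(Add(-3, -192), -1)), -1)) = Mul(-7726558, Pow(Mul(-3, -96, Pow(-195, -1)), -1)) = Mul(-7726558, Pow(Mul(-3, -96, Rational(-1, 195)), -1)) = Mul(-7726558, Pow(Rational(-96, 65), -1)) = Mul(-7726558, Rational(-65, 96)) = Rational(251113135, 48)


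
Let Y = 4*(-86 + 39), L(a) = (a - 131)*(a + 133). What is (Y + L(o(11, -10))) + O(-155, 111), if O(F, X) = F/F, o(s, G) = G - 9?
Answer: -17287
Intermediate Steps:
o(s, G) = -9 + G
O(F, X) = 1
L(a) = (-131 + a)*(133 + a)
Y = -188 (Y = 4*(-47) = -188)
(Y + L(o(11, -10))) + O(-155, 111) = (-188 + (-17423 + (-9 - 10)² + 2*(-9 - 10))) + 1 = (-188 + (-17423 + (-19)² + 2*(-19))) + 1 = (-188 + (-17423 + 361 - 38)) + 1 = (-188 - 17100) + 1 = -17288 + 1 = -17287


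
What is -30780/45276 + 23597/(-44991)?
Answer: -204433396/169751043 ≈ -1.2043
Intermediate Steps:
-30780/45276 + 23597/(-44991) = -30780*1/45276 + 23597*(-1/44991) = -2565/3773 - 23597/44991 = -204433396/169751043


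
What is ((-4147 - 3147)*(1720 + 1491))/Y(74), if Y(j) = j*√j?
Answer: -11710517*√74/2738 ≈ -36792.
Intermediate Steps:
Y(j) = j^(3/2)
((-4147 - 3147)*(1720 + 1491))/Y(74) = ((-4147 - 3147)*(1720 + 1491))/(74^(3/2)) = (-7294*3211)/((74*√74)) = -11710517*√74/2738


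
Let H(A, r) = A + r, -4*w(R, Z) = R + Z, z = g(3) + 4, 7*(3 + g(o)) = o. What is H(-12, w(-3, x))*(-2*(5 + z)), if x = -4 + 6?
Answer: 2115/14 ≈ 151.07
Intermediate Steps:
g(o) = -3 + o/7
x = 2
z = 10/7 (z = (-3 + (⅐)*3) + 4 = (-3 + 3/7) + 4 = -18/7 + 4 = 10/7 ≈ 1.4286)
w(R, Z) = -R/4 - Z/4 (w(R, Z) = -(R + Z)/4 = -R/4 - Z/4)
H(-12, w(-3, x))*(-2*(5 + z)) = (-12 + (-¼*(-3) - ¼*2))*(-2*(5 + 10/7)) = (-12 + (¾ - ½))*(-2*45/7) = (-12 + ¼)*(-90/7) = -47/4*(-90/7) = 2115/14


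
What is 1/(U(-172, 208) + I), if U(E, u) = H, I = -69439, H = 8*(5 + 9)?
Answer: -1/69327 ≈ -1.4424e-5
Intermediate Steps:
H = 112 (H = 8*14 = 112)
U(E, u) = 112
1/(U(-172, 208) + I) = 1/(112 - 69439) = 1/(-69327) = -1/69327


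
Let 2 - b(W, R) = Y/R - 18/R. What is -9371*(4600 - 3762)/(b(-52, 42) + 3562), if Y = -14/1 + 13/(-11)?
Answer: -3628038876/1646933 ≈ -2202.9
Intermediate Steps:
Y = -167/11 (Y = -14*1 + 13*(-1/11) = -14 - 13/11 = -167/11 ≈ -15.182)
b(W, R) = 2 + 365/(11*R) (b(W, R) = 2 - (-167/(11*R) - 18/R) = 2 - (-365)/(11*R) = 2 + 365/(11*R))
-9371*(4600 - 3762)/(b(-52, 42) + 3562) = -9371*(4600 - 3762)/((2 + (365/11)/42) + 3562) = -9371*838/((2 + (365/11)*(1/42)) + 3562) = -9371*838/((2 + 365/462) + 3562) = -9371*838/(1289/462 + 3562) = -9371/((1646933/462)*(1/838)) = -9371/1646933/387156 = -9371*387156/1646933 = -3628038876/1646933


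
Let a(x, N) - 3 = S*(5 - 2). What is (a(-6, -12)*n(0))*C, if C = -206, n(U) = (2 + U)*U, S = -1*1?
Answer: 0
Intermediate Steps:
S = -1
n(U) = U*(2 + U)
a(x, N) = 0 (a(x, N) = 3 - (5 - 2) = 3 - 1*3 = 3 - 3 = 0)
(a(-6, -12)*n(0))*C = (0*(0*(2 + 0)))*(-206) = (0*(0*2))*(-206) = (0*0)*(-206) = 0*(-206) = 0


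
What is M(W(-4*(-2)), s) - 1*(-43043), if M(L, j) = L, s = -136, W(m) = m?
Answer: 43051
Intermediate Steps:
M(W(-4*(-2)), s) - 1*(-43043) = -4*(-2) - 1*(-43043) = 8 + 43043 = 43051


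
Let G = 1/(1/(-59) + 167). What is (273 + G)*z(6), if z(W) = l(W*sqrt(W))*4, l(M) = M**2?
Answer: 193655160/821 ≈ 2.3588e+5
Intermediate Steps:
G = 59/9852 (G = 1/(-1/59 + 167) = 1/(9852/59) = 59/9852 ≈ 0.0059886)
z(W) = 4*W**3 (z(W) = (W*sqrt(W))**2*4 = (W**(3/2))**2*4 = W**3*4 = 4*W**3)
(273 + G)*z(6) = (273 + 59/9852)*(4*6**3) = 2689655*(4*216)/9852 = (2689655/9852)*864 = 193655160/821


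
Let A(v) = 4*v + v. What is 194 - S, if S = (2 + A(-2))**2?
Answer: 130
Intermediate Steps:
A(v) = 5*v
S = 64 (S = (2 + 5*(-2))**2 = (2 - 10)**2 = (-8)**2 = 64)
194 - S = 194 - 1*64 = 194 - 64 = 130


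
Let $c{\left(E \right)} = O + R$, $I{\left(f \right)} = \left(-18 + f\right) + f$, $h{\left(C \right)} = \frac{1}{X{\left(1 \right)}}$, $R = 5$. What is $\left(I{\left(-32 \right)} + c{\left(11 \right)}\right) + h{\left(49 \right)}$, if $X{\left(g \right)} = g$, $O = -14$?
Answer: $-90$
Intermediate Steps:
$h{\left(C \right)} = 1$ ($h{\left(C \right)} = 1^{-1} = 1$)
$I{\left(f \right)} = -18 + 2 f$
$c{\left(E \right)} = -9$ ($c{\left(E \right)} = -14 + 5 = -9$)
$\left(I{\left(-32 \right)} + c{\left(11 \right)}\right) + h{\left(49 \right)} = \left(\left(-18 + 2 \left(-32\right)\right) - 9\right) + 1 = \left(\left(-18 - 64\right) - 9\right) + 1 = \left(-82 - 9\right) + 1 = -91 + 1 = -90$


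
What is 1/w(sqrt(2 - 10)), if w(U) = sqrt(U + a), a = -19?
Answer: 1/sqrt(-19 + 2*I*sqrt(2)) ≈ 0.016843 - 0.22754*I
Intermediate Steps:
w(U) = sqrt(-19 + U) (w(U) = sqrt(U - 19) = sqrt(-19 + U))
1/w(sqrt(2 - 10)) = 1/(sqrt(-19 + sqrt(2 - 10))) = 1/(sqrt(-19 + sqrt(-8))) = 1/(sqrt(-19 + 2*I*sqrt(2))) = 1/sqrt(-19 + 2*I*sqrt(2))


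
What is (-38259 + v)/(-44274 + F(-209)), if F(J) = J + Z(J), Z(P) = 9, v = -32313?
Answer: 35286/22237 ≈ 1.5868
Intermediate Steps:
F(J) = 9 + J (F(J) = J + 9 = 9 + J)
(-38259 + v)/(-44274 + F(-209)) = (-38259 - 32313)/(-44274 + (9 - 209)) = -70572/(-44274 - 200) = -70572/(-44474) = -70572*(-1/44474) = 35286/22237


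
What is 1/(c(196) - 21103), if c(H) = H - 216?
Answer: -1/21123 ≈ -4.7342e-5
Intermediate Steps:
c(H) = -216 + H
1/(c(196) - 21103) = 1/((-216 + 196) - 21103) = 1/(-20 - 21103) = 1/(-21123) = -1/21123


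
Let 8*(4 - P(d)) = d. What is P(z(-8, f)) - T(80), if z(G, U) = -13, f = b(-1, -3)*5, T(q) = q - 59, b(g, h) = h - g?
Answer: -123/8 ≈ -15.375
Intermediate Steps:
T(q) = -59 + q
f = -10 (f = (-3 - 1*(-1))*5 = (-3 + 1)*5 = -2*5 = -10)
P(d) = 4 - d/8
P(z(-8, f)) - T(80) = (4 - 1/8*(-13)) - (-59 + 80) = (4 + 13/8) - 1*21 = 45/8 - 21 = -123/8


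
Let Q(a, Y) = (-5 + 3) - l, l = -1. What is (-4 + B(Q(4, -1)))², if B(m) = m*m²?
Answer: 25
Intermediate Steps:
Q(a, Y) = -1 (Q(a, Y) = (-5 + 3) - 1*(-1) = -2 + 1 = -1)
B(m) = m³
(-4 + B(Q(4, -1)))² = (-4 + (-1)³)² = (-4 - 1)² = (-5)² = 25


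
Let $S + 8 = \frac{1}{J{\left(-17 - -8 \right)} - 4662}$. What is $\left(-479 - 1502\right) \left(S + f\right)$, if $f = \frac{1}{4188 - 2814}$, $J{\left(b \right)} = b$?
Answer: $\frac{33901734545}{2139318} \approx 15847.0$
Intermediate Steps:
$S = - \frac{37369}{4671}$ ($S = -8 + \frac{1}{\left(-17 - -8\right) - 4662} = -8 + \frac{1}{\left(-17 + 8\right) - 4662} = -8 + \frac{1}{-9 - 4662} = -8 + \frac{1}{-4671} = -8 - \frac{1}{4671} = - \frac{37369}{4671} \approx -8.0002$)
$f = \frac{1}{1374} \approx 0.0007278$
$\left(-479 - 1502\right) \left(S + f\right) = \left(-479 - 1502\right) \left(- \frac{37369}{4671} + \frac{1}{1374}\right) = \left(-1981\right) \left(- \frac{17113445}{2139318}\right) = \frac{33901734545}{2139318}$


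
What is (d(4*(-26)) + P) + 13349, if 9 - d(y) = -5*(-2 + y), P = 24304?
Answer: 37132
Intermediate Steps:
d(y) = -1 + 5*y (d(y) = 9 - (-5)*(-2 + y) = 9 - (10 - 5*y) = 9 + (-10 + 5*y) = -1 + 5*y)
(d(4*(-26)) + P) + 13349 = ((-1 + 5*(4*(-26))) + 24304) + 13349 = ((-1 + 5*(-104)) + 24304) + 13349 = ((-1 - 520) + 24304) + 13349 = (-521 + 24304) + 13349 = 23783 + 13349 = 37132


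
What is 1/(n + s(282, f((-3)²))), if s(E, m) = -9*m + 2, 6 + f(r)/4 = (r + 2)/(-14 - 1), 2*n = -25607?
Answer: -10/125591 ≈ -7.9624e-5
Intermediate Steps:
n = -25607/2 (n = (½)*(-25607) = -25607/2 ≈ -12804.)
f(r) = -368/15 - 4*r/15 (f(r) = -24 + 4*((r + 2)/(-14 - 1)) = -24 + 4*((2 + r)/(-15)) = -24 + 4*((2 + r)*(-1/15)) = -24 + 4*(-2/15 - r/15) = -24 + (-8/15 - 4*r/15) = -368/15 - 4*r/15)
s(E, m) = 2 - 9*m
1/(n + s(282, f((-3)²))) = 1/(-25607/2 + (2 - 9*(-368/15 - 4/15*(-3)²))) = 1/(-25607/2 + (2 - 9*(-368/15 - 4/15*9))) = 1/(-25607/2 + (2 - 9*(-368/15 - 12/5))) = 1/(-25607/2 + (2 - 9*(-404/15))) = 1/(-25607/2 + (2 + 1212/5)) = 1/(-25607/2 + 1222/5) = 1/(-125591/10) = -10/125591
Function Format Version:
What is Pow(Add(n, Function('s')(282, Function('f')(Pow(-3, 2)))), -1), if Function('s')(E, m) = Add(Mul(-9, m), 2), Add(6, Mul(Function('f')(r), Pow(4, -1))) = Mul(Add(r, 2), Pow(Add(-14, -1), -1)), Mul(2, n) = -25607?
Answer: Rational(-10, 125591) ≈ -7.9624e-5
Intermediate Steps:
n = Rational(-25607, 2) (n = Mul(Rational(1, 2), -25607) = Rational(-25607, 2) ≈ -12804.)
Function('f')(r) = Add(Rational(-368, 15), Mul(Rational(-4, 15), r)) (Function('f')(r) = Add(-24, Mul(4, Mul(Add(r, 2), Pow(Add(-14, -1), -1)))) = Add(-24, Mul(4, Mul(Add(2, r), Pow(-15, -1)))) = Add(-24, Mul(4, Mul(Add(2, r), Rational(-1, 15)))) = Add(-24, Mul(4, Add(Rational(-2, 15), Mul(Rational(-1, 15), r)))) = Add(-24, Add(Rational(-8, 15), Mul(Rational(-4, 15), r))) = Add(Rational(-368, 15), Mul(Rational(-4, 15), r)))
Function('s')(E, m) = Add(2, Mul(-9, m))
Pow(Add(n, Function('s')(282, Function('f')(Pow(-3, 2)))), -1) = Pow(Add(Rational(-25607, 2), Add(2, Mul(-9, Add(Rational(-368, 15), Mul(Rational(-4, 15), Pow(-3, 2)))))), -1) = Pow(Add(Rational(-25607, 2), Add(2, Mul(-9, Add(Rational(-368, 15), Mul(Rational(-4, 15), 9))))), -1) = Pow(Add(Rational(-25607, 2), Add(2, Mul(-9, Add(Rational(-368, 15), Rational(-12, 5))))), -1) = Pow(Add(Rational(-25607, 2), Add(2, Mul(-9, Rational(-404, 15)))), -1) = Pow(Add(Rational(-25607, 2), Add(2, Rational(1212, 5))), -1) = Pow(Add(Rational(-25607, 2), Rational(1222, 5)), -1) = Pow(Rational(-125591, 10), -1) = Rational(-10, 125591)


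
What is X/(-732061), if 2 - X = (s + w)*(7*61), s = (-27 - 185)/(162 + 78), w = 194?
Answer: 4947529/43923660 ≈ 0.11264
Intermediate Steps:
s = -53/60 (s = -212/240 = -212*1/240 = -53/60 ≈ -0.88333)
X = -4947529/60 (X = 2 - (-53/60 + 194)*7*61 = 2 - 11587*427/60 = 2 - 1*4947649/60 = 2 - 4947649/60 = -4947529/60 ≈ -82459.)
X/(-732061) = -4947529/60/(-732061) = -4947529/60*(-1/732061) = 4947529/43923660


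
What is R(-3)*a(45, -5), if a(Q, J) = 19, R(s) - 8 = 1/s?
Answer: 437/3 ≈ 145.67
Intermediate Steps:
R(s) = 8 + 1/s
R(-3)*a(45, -5) = (8 + 1/(-3))*19 = (8 - ⅓)*19 = (23/3)*19 = 437/3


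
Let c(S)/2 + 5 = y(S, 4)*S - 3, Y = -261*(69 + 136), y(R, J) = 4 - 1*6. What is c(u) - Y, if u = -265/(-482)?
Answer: 12890319/241 ≈ 53487.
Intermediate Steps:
y(R, J) = -2 (y(R, J) = 4 - 6 = -2)
u = 265/482 (u = -265*(-1/482) = 265/482 ≈ 0.54979)
Y = -53505 (Y = -261*205 = -53505)
c(S) = -16 - 4*S (c(S) = -10 + 2*(-2*S - 3) = -10 + 2*(-3 - 2*S) = -10 + (-6 - 4*S) = -16 - 4*S)
c(u) - Y = (-16 - 4*265/482) - 1*(-53505) = (-16 - 530/241) + 53505 = -4386/241 + 53505 = 12890319/241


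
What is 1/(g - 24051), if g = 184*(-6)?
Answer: -1/25155 ≈ -3.9754e-5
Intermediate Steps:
g = -1104
1/(g - 24051) = 1/(-1104 - 24051) = 1/(-25155) = -1/25155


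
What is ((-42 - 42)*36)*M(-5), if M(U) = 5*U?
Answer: 75600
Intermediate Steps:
((-42 - 42)*36)*M(-5) = ((-42 - 42)*36)*(5*(-5)) = -84*36*(-25) = -3024*(-25) = 75600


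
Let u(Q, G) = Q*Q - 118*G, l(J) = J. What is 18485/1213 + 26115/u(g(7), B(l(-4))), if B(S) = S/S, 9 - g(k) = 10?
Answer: -9838250/47307 ≈ -207.97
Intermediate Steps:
g(k) = -1 (g(k) = 9 - 1*10 = 9 - 10 = -1)
B(S) = 1
u(Q, G) = Q² - 118*G
18485/1213 + 26115/u(g(7), B(l(-4))) = 18485/1213 + 26115/((-1)² - 118*1) = 18485*(1/1213) + 26115/(1 - 118) = 18485/1213 + 26115/(-117) = 18485/1213 + 26115*(-1/117) = 18485/1213 - 8705/39 = -9838250/47307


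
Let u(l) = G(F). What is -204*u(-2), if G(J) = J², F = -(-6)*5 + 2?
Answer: -208896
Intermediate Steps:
F = 32 (F = -2*(-15) + 2 = 30 + 2 = 32)
u(l) = 1024 (u(l) = 32² = 1024)
-204*u(-2) = -204*1024 = -208896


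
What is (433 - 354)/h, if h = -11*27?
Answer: -79/297 ≈ -0.26599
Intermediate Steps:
h = -297
(433 - 354)/h = (433 - 354)/(-297) = 79*(-1/297) = -79/297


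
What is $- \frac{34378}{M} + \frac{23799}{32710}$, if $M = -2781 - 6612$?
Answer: $\frac{1348048387}{307245030} \approx 4.3875$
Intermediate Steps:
$M = -9393$ ($M = -2781 + \left(-7795 + 1183\right) = -2781 - 6612 = -9393$)
$- \frac{34378}{M} + \frac{23799}{32710} = - \frac{34378}{-9393} + \frac{23799}{32710} = \left(-34378\right) \left(- \frac{1}{9393}\right) + 23799 \cdot \frac{1}{32710} = \frac{34378}{9393} + \frac{23799}{32710} = \frac{1348048387}{307245030}$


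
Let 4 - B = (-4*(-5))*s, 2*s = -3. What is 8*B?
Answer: 272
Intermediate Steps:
s = -3/2 (s = (1/2)*(-3) = -3/2 ≈ -1.5000)
B = 34 (B = 4 - (-4*(-5))*(-3)/2 = 4 - 20*(-3)/2 = 4 - 1*(-30) = 4 + 30 = 34)
8*B = 8*34 = 272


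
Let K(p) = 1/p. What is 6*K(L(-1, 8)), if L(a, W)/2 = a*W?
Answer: -3/8 ≈ -0.37500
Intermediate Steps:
L(a, W) = 2*W*a (L(a, W) = 2*(a*W) = 2*(W*a) = 2*W*a)
6*K(L(-1, 8)) = 6/((2*8*(-1))) = 6/(-16) = 6*(-1/16) = -3/8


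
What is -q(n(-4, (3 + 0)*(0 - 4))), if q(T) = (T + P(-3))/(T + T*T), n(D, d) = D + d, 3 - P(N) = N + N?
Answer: 7/240 ≈ 0.029167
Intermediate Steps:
P(N) = 3 - 2*N (P(N) = 3 - (N + N) = 3 - 2*N)
q(T) = (9 + T)/(T + T²) (q(T) = (T + (3 - 2*(-3)))/(T + T*T) = (T + (3 + 6))/(T + T²) = (T + 9)/(T + T²) = (9 + T)/(T + T²))
-q(n(-4, (3 + 0)*(0 - 4))) = -(9 + (-4 + (3 + 0)*(0 - 4)))/((-4 + (3 + 0)*(0 - 4))*(1 + (-4 + (3 + 0)*(0 - 4)))) = -(9 + (-4 + 3*(-4)))/((-4 + 3*(-4))*(1 + (-4 + 3*(-4)))) = -(9 + (-4 - 12))/((-4 - 12)*(1 + (-4 - 12))) = -(9 - 16)/((-16)*(1 - 16)) = -(-1)*(-7)/(16*(-15)) = -(-1)*(-1)*(-7)/(16*15) = -1*(-7/240) = 7/240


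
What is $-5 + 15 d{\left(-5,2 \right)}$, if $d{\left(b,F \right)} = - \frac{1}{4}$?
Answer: $- \frac{35}{4} \approx -8.75$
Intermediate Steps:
$d{\left(b,F \right)} = - \frac{1}{4}$ ($d{\left(b,F \right)} = \left(-1\right) \frac{1}{4} = - \frac{1}{4}$)
$-5 + 15 d{\left(-5,2 \right)} = -5 + 15 \left(- \frac{1}{4}\right) = -5 - \frac{15}{4} = - \frac{35}{4}$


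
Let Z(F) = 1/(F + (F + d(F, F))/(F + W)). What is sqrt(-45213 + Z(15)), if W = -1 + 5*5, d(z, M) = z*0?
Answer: I*sqrt(18085174)/20 ≈ 212.63*I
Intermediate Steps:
d(z, M) = 0
W = 24 (W = -1 + 25 = 24)
Z(F) = 1/(F + F/(24 + F)) (Z(F) = 1/(F + (F + 0)/(F + 24)) = 1/(F + F/(24 + F)))
sqrt(-45213 + Z(15)) = sqrt(-45213 + (24 + 15)/(15*(25 + 15))) = sqrt(-45213 + (1/15)*39/40) = sqrt(-45213 + (1/15)*(1/40)*39) = sqrt(-45213 + 13/200) = sqrt(-9042587/200) = I*sqrt(18085174)/20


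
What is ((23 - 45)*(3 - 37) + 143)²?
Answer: 793881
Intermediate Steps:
((23 - 45)*(3 - 37) + 143)² = (-22*(-34) + 143)² = (748 + 143)² = 891² = 793881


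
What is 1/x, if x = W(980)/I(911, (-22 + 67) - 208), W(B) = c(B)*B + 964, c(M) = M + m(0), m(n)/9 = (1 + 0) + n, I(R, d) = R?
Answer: 911/970184 ≈ 0.00093900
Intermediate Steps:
m(n) = 9 + 9*n (m(n) = 9*((1 + 0) + n) = 9*(1 + n) = 9 + 9*n)
c(M) = 9 + M (c(M) = M + (9 + 9*0) = M + (9 + 0) = M + 9 = 9 + M)
W(B) = 964 + B*(9 + B) (W(B) = (9 + B)*B + 964 = B*(9 + B) + 964 = 964 + B*(9 + B))
x = 970184/911 (x = (964 + 980*(9 + 980))/911 = (964 + 980*989)*(1/911) = (964 + 969220)*(1/911) = 970184*(1/911) = 970184/911 ≈ 1065.0)
1/x = 1/(970184/911) = 911/970184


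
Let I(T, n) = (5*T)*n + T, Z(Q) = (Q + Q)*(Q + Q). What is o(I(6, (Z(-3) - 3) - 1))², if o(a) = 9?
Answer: 81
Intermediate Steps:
Z(Q) = 4*Q² (Z(Q) = (2*Q)*(2*Q) = 4*Q²)
I(T, n) = T + 5*T*n (I(T, n) = 5*T*n + T = T + 5*T*n)
o(I(6, (Z(-3) - 3) - 1))² = 9² = 81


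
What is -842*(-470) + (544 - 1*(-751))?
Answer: 397035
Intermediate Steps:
-842*(-470) + (544 - 1*(-751)) = 395740 + (544 + 751) = 395740 + 1295 = 397035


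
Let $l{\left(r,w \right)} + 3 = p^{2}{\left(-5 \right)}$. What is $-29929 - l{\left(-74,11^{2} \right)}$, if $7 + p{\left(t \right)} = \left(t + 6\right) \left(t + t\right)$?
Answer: $-30215$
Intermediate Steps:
$p{\left(t \right)} = -7 + 2 t \left(6 + t\right)$ ($p{\left(t \right)} = -7 + \left(t + 6\right) \left(t + t\right) = -7 + \left(6 + t\right) 2 t = -7 + 2 t \left(6 + t\right)$)
$l{\left(r,w \right)} = 286$ ($l{\left(r,w \right)} = -3 + \left(-7 + 2 \left(-5\right)^{2} + 12 \left(-5\right)\right)^{2} = -3 + \left(-7 + 2 \cdot 25 - 60\right)^{2} = -3 + \left(-7 + 50 - 60\right)^{2} = -3 + \left(-17\right)^{2} = -3 + 289 = 286$)
$-29929 - l{\left(-74,11^{2} \right)} = -29929 - 286 = -30215$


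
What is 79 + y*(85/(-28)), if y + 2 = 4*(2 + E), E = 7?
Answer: -339/14 ≈ -24.214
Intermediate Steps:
y = 34 (y = -2 + 4*(2 + 7) = -2 + 4*9 = -2 + 36 = 34)
79 + y*(85/(-28)) = 79 + 34*(85/(-28)) = 79 + 34*(85*(-1/28)) = 79 + 34*(-85/28) = 79 - 1445/14 = -339/14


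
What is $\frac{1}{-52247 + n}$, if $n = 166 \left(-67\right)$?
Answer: $- \frac{1}{63369} \approx -1.5781 \cdot 10^{-5}$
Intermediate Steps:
$n = -11122$
$\frac{1}{-52247 + n} = \frac{1}{-52247 - 11122} = \frac{1}{-63369} = - \frac{1}{63369}$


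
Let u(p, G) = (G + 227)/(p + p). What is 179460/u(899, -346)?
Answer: -322669080/119 ≈ -2.7115e+6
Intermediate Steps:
u(p, G) = (227 + G)/(2*p) (u(p, G) = (227 + G)/((2*p)) = (227 + G)*(1/(2*p)) = (227 + G)/(2*p))
179460/u(899, -346) = 179460/(((1/2)*(227 - 346)/899)) = 179460/(((1/2)*(1/899)*(-119))) = 179460/(-119/1798) = 179460*(-1798/119) = -322669080/119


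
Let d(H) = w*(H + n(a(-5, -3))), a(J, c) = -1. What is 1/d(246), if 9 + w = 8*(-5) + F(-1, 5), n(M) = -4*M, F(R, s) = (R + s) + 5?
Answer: -1/10000 ≈ -0.00010000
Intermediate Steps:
F(R, s) = 5 + R + s
w = -40 (w = -9 + (8*(-5) + (5 - 1 + 5)) = -9 + (-40 + 9) = -9 - 31 = -40)
d(H) = -160 - 40*H (d(H) = -40*(H - 4*(-1)) = -40*(H + 4) = -40*(4 + H) = -160 - 40*H)
1/d(246) = 1/(-160 - 40*246) = 1/(-160 - 9840) = 1/(-10000) = -1/10000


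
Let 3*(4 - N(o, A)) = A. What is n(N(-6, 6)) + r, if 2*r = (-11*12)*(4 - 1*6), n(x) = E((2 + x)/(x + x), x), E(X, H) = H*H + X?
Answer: 137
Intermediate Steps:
N(o, A) = 4 - A/3
E(X, H) = X + H**2 (E(X, H) = H**2 + X = X + H**2)
n(x) = x**2 + (2 + x)/(2*x) (n(x) = (2 + x)/(x + x) + x**2 = (2 + x)/((2*x)) + x**2 = (2 + x)*(1/(2*x)) + x**2 = (2 + x)/(2*x) + x**2 = x**2 + (2 + x)/(2*x))
r = 132 (r = ((-11*12)*(4 - 1*6))/2 = (-132*(4 - 6))/2 = (-132*(-2))/2 = (1/2)*264 = 132)
n(N(-6, 6)) + r = (1 + (4 - 1/3*6)**3 + (4 - 1/3*6)/2)/(4 - 1/3*6) + 132 = (1 + (4 - 2)**3 + (4 - 2)/2)/(4 - 2) + 132 = (1 + 2**3 + (1/2)*2)/2 + 132 = (1 + 8 + 1)/2 + 132 = (1/2)*10 + 132 = 5 + 132 = 137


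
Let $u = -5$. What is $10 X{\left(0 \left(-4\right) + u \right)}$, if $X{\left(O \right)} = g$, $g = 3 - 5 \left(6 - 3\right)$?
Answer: $-120$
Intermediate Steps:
$g = -12$ ($g = 3 - 15 = -12$)
$X{\left(O \right)} = -12$
$10 X{\left(0 \left(-4\right) + u \right)} = 10 \left(-12\right) = -120$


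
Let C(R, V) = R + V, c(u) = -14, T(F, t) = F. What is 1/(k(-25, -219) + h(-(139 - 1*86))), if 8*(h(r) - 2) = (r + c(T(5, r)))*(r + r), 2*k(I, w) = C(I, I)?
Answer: 4/3459 ≈ 0.0011564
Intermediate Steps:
k(I, w) = I (k(I, w) = (I + I)/2 = (2*I)/2 = I)
h(r) = 2 + r*(-14 + r)/4 (h(r) = 2 + ((r - 14)*(r + r))/8 = 2 + ((-14 + r)*(2*r))/8 = 2 + (2*r*(-14 + r))/8 = 2 + r*(-14 + r)/4)
1/(k(-25, -219) + h(-(139 - 1*86))) = 1/(-25 + (2 - (-7)*(139 - 1*86)/2 + (-(139 - 1*86))²/4)) = 1/(-25 + (2 - (-7)*(139 - 86)/2 + (-(139 - 86))²/4)) = 1/(-25 + (2 - (-7)*53/2 + (-1*53)²/4)) = 1/(-25 + (2 - 7/2*(-53) + (¼)*(-53)²)) = 1/(-25 + (2 + 371/2 + (¼)*2809)) = 1/(-25 + (2 + 371/2 + 2809/4)) = 1/(-25 + 3559/4) = 1/(3459/4) = 4/3459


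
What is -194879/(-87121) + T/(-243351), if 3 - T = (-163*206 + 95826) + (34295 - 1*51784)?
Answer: 51323187005/21200982471 ≈ 2.4208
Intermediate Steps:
T = -44756 (T = 3 - ((-163*206 + 95826) + (34295 - 1*51784)) = 3 - ((-33578 + 95826) + (34295 - 51784)) = 3 - (62248 - 17489) = 3 - 1*44759 = 3 - 44759 = -44756)
-194879/(-87121) + T/(-243351) = -194879/(-87121) - 44756/(-243351) = -194879*(-1/87121) - 44756*(-1/243351) = 194879/87121 + 44756/243351 = 51323187005/21200982471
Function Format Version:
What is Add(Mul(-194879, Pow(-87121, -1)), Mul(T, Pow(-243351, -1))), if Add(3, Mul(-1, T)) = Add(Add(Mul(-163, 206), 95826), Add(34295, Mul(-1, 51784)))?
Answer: Rational(51323187005, 21200982471) ≈ 2.4208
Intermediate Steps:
T = -44756 (T = Add(3, Mul(-1, Add(Add(Mul(-163, 206), 95826), Add(34295, Mul(-1, 51784))))) = Add(3, Mul(-1, Add(Add(-33578, 95826), Add(34295, -51784)))) = Add(3, Mul(-1, Add(62248, -17489))) = Add(3, Mul(-1, 44759)) = Add(3, -44759) = -44756)
Add(Mul(-194879, Pow(-87121, -1)), Mul(T, Pow(-243351, -1))) = Add(Mul(-194879, Pow(-87121, -1)), Mul(-44756, Pow(-243351, -1))) = Add(Mul(-194879, Rational(-1, 87121)), Mul(-44756, Rational(-1, 243351))) = Add(Rational(194879, 87121), Rational(44756, 243351)) = Rational(51323187005, 21200982471)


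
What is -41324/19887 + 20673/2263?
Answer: 317607739/45004281 ≈ 7.0573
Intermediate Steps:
-41324/19887 + 20673/2263 = 317607739/45004281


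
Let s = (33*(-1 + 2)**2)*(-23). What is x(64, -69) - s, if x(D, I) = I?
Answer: 690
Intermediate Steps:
s = -759 (s = (33*1**2)*(-23) = (33*1)*(-23) = 33*(-23) = -759)
x(64, -69) - s = -69 - 1*(-759) = -69 + 759 = 690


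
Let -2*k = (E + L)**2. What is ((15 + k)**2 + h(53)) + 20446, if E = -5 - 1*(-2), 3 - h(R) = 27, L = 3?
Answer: 20647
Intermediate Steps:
h(R) = -24 (h(R) = 3 - 1*27 = 3 - 27 = -24)
E = -3 (E = -5 + 2 = -3)
k = 0 (k = -(-3 + 3)**2/2 = -1/2*0**2 = -1/2*0 = 0)
((15 + k)**2 + h(53)) + 20446 = ((15 + 0)**2 - 24) + 20446 = (15**2 - 24) + 20446 = (225 - 24) + 20446 = 201 + 20446 = 20647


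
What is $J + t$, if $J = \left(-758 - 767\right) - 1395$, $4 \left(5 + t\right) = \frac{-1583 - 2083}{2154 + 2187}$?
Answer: $- \frac{8465561}{2894} \approx -2925.2$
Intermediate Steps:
$t = - \frac{15081}{2894}$ ($t = -5 + \frac{\left(-1583 - 2083\right) \frac{1}{2154 + 2187}}{4} = -5 + \frac{\left(-3666\right) \frac{1}{4341}}{4} = -5 + \frac{1}{4} \left(- \frac{1222}{1447}\right) = -5 - \frac{611}{2894} = - \frac{15081}{2894} \approx -5.2111$)
$J = -2920$ ($J = -1525 - 1395 = -2920$)
$J + t = -2920 - \frac{15081}{2894} = - \frac{8465561}{2894}$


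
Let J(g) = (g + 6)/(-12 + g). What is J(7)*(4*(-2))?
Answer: 104/5 ≈ 20.800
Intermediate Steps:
J(g) = (6 + g)/(-12 + g)
J(7)*(4*(-2)) = ((6 + 7)/(-12 + 7))*(4*(-2)) = (13/(-5))*(-8) = -⅕*13*(-8) = -13/5*(-8) = 104/5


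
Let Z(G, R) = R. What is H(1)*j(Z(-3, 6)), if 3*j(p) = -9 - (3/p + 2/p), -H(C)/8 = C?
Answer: 236/9 ≈ 26.222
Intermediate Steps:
H(C) = -8*C
j(p) = -3 - 5/(3*p) (j(p) = (-9 - (3/p + 2/p))/3 = (-9 - 5/p)/3 = -3 - 5/(3*p))
H(1)*j(Z(-3, 6)) = (-8*1)*(-3 - 5/3/6) = -8*(-3 - 5/3*1/6) = -8*(-3 - 5/18) = -8*(-59/18) = 236/9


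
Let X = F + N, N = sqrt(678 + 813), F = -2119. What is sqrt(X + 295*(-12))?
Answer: sqrt(-5659 + sqrt(1491)) ≈ 74.969*I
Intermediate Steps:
N = sqrt(1491) ≈ 38.613
X = -2119 + sqrt(1491) ≈ -2080.4
sqrt(X + 295*(-12)) = sqrt((-2119 + sqrt(1491)) + 295*(-12)) = sqrt((-2119 + sqrt(1491)) - 3540) = sqrt(-5659 + sqrt(1491))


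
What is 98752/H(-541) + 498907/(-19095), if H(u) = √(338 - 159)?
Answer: -498907/19095 + 98752*√179/179 ≈ 7354.9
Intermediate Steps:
H(u) = √179
98752/H(-541) + 498907/(-19095) = 98752/(√179) + 498907/(-19095) = 98752*(√179/179) + 498907*(-1/19095) = 98752*√179/179 - 498907/19095 = -498907/19095 + 98752*√179/179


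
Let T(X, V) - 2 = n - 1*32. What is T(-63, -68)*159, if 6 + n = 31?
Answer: -795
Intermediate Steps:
n = 25 (n = -6 + 31 = 25)
T(X, V) = -5 (T(X, V) = 2 + (25 - 1*32) = 2 + (25 - 32) = 2 - 7 = -5)
T(-63, -68)*159 = -5*159 = -795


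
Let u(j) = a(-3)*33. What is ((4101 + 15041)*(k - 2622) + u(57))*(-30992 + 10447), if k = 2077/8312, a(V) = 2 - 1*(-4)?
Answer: 4285076498935505/4156 ≈ 1.0311e+12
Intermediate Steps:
a(V) = 6 (a(V) = 2 + 4 = 6)
k = 2077/8312 (k = 2077*(1/8312) = 2077/8312 ≈ 0.24988)
u(j) = 198 (u(j) = 6*33 = 198)
((4101 + 15041)*(k - 2622) + u(57))*(-30992 + 10447) = ((4101 + 15041)*(2077/8312 - 2622) + 198)*(-30992 + 10447) = (19142*(-21791987/8312) + 198)*(-20545) = (-208571107577/4156 + 198)*(-20545) = -208570284689/4156*(-20545) = 4285076498935505/4156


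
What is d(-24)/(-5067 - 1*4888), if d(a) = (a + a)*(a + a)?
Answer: -2304/9955 ≈ -0.23144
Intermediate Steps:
d(a) = 4*a² (d(a) = (2*a)*(2*a) = 4*a²)
d(-24)/(-5067 - 1*4888) = (4*(-24)²)/(-5067 - 1*4888) = (4*576)/(-5067 - 4888) = 2304/(-9955) = 2304*(-1/9955) = -2304/9955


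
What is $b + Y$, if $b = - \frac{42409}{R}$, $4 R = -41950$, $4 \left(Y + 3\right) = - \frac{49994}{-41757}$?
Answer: $\frac{2352684077}{1751706150} \approx 1.3431$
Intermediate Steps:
$Y = - \frac{225545}{83514}$ ($Y = -3 + \frac{\left(-49994\right) \frac{1}{-41757}}{4} = -3 + \frac{\left(-49994\right) \left(- \frac{1}{41757}\right)}{4} = -3 + \frac{1}{4} \cdot \frac{49994}{41757} = -3 + \frac{24997}{83514} = - \frac{225545}{83514} \approx -2.7007$)
$R = - \frac{20975}{2}$ ($R = \frac{1}{4} \left(-41950\right) = - \frac{20975}{2} \approx -10488.0$)
$b = \frac{84818}{20975}$ ($b = - \frac{42409}{- \frac{20975}{2}} = \left(-42409\right) \left(- \frac{2}{20975}\right) = \frac{84818}{20975} \approx 4.0438$)
$b + Y = \frac{84818}{20975} - \frac{225545}{83514} = \frac{2352684077}{1751706150}$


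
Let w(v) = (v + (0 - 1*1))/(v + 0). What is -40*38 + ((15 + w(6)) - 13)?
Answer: -9103/6 ≈ -1517.2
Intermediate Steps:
w(v) = (-1 + v)/v (w(v) = (v + (0 - 1))/v = (v - 1)/v = (-1 + v)/v)
-40*38 + ((15 + w(6)) - 13) = -40*38 + ((15 + (-1 + 6)/6) - 13) = -1520 + ((15 + (⅙)*5) - 13) = -1520 + ((15 + ⅚) - 13) = -1520 + (95/6 - 13) = -1520 + 17/6 = -9103/6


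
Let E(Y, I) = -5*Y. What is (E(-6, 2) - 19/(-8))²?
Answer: 67081/64 ≈ 1048.1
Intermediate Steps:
(E(-6, 2) - 19/(-8))² = (-5*(-6) - 19/(-8))² = (30 - 19*(-⅛))² = (30 + 19/8)² = (259/8)² = 67081/64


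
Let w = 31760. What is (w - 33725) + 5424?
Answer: 3459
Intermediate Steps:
(w - 33725) + 5424 = (31760 - 33725) + 5424 = -1965 + 5424 = 3459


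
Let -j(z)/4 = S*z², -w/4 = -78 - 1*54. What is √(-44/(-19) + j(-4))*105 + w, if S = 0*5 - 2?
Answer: 528 + 210*√11761/19 ≈ 1726.6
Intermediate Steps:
w = 528 (w = -4*(-78 - 1*54) = -4*(-78 - 54) = -4*(-132) = 528)
S = -2 (S = 0 - 2 = -2)
j(z) = 8*z² (j(z) = -(-8)*z² = 8*z²)
√(-44/(-19) + j(-4))*105 + w = √(-44/(-19) + 8*(-4)²)*105 + 528 = √(-44*(-1/19) + 8*16)*105 + 528 = √(44/19 + 128)*105 + 528 = √(2476/19)*105 + 528 = (2*√11761/19)*105 + 528 = 210*√11761/19 + 528 = 528 + 210*√11761/19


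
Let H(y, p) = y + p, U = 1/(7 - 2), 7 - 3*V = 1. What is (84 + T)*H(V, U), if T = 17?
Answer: 1111/5 ≈ 222.20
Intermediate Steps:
V = 2 (V = 7/3 - 1/3*1 = 7/3 - 1/3 = 2)
U = 1/5 ≈ 0.20000
H(y, p) = p + y
(84 + T)*H(V, U) = (84 + 17)*(1/5 + 2) = 101*(11/5) = 1111/5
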